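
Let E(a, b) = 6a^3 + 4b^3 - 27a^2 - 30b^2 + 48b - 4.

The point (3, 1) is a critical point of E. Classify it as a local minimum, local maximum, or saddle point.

The mixed partial ∂²E/∂a∂b is 0, so the Hessian at any point is diag(E_aa, E_bb) = diag(18(2a - 3), 12(2b - 5)).
At (3, 1): H = diag(54, -36).
The eigenvalues have opposite signs, so H is indefinite: a saddle point.

saddle point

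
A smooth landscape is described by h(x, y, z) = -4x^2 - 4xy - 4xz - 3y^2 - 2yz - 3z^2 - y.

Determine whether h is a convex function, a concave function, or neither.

concave

h is quadratic, so its Hessian is the constant matrix H = [[-8, -4, -4], [-4, -6, -2], [-4, -2, -6]].
Leading principal minors: -8, 32, -128.
Signs alternate −, +, − ⇒ H ≺ 0 ⇒ concave.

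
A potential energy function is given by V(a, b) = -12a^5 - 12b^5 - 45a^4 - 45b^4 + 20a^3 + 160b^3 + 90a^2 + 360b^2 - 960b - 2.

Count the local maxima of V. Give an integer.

4

V separates as a function of a plus a function of b, so ∇V=0 decouples.
∂V/∂a = -60a(a - 1)(a + 1)(a + 3) = 0 at a ∈ {-3, -1, 0, 1}; ∂V/∂b = -60(b - 2)(b - 1)(b + 2)(b + 4) = 0 at b ∈ {-4, -2, 1, 2}.
The Hessian is diagonal: diag(V_aa, V_bb). Second derivatives: V_aa(-3)=1440, V_aa(-1)=-240, V_aa(0)=180, V_aa(1)=-480; V_bb(-4)=3600, V_bb(-2)=-1440, V_bb(1)=900, V_bb(2)=-1440.
Local maxima occur where both diagonal entries negative: (-1, -2), (-1, 2), (1, -2), (1, 2). Count: 4.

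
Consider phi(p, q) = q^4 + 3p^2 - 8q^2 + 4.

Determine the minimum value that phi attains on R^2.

phi(p,q) separates as A(p) + B(q) + 4, so its minimum is min A + min B + 4.
A'(p) = 6p vanishes at p ∈ {0}; B'(q) = 4q(q - 2)(q + 2) vanishes at q ∈ {-2, 0, 2}.
Local minima of A (where A''>0): A(0)=0. Local minima of B: B(-2)=-16, B(2)=-16.
So the global minimum of phi is A(0) + B(-2) + 4 = 0 − 16 + 4 = -12, attained at (0, -2).

-12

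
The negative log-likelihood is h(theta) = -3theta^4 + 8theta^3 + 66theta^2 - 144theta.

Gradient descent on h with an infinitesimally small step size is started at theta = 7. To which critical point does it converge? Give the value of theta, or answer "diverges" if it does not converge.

diverges

h'(theta) = -12(theta - 4)(theta - 1)(theta + 3), so h'(7) = -2160.
Gradient descent moves in the -h' direction, i.e. theta is increasing.
There is no critical point above theta=7, and h' keeps the same sign, so the iterate runs off to +∞.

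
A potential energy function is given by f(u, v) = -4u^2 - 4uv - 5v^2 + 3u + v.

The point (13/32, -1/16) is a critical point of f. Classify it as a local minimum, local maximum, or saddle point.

The Hessian of f is constant: H = [[-8, -4], [-4, -10]].
det(H) = (-8)·(-10) − (-4)² = 64.
det(H) > 0 and tr(H) = -18 < 0, so H is negative definite and the point is a local maximum.

local maximum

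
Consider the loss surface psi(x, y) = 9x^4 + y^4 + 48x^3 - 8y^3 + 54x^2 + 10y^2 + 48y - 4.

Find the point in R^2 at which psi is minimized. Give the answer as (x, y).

psi(x,y) separates as P(x) + Q(y) − 4, so its minimum is min P + min Q − 4.
P'(x) = 36x(x + 1)(x + 3) vanishes at x ∈ {-3, -1, 0}; Q'(y) = 4(y - 4)(y - 3)(y + 1) vanishes at y ∈ {-1, 3, 4}.
Local minima of P (where P''>0): P(-3)=-81, P(0)=0. Local minima of Q: Q(-1)=-29, Q(4)=96.
So the global minimum of psi is P(-3) + Q(-1) − 4 = -81 − 29 − 4 = -114, attained at (-3, -1).

(-3, -1)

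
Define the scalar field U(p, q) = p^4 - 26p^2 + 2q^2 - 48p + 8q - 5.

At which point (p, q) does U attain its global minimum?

U(p,q) separates as A(p) + B(q) − 5, so its minimum is min A + min B − 5.
A'(p) = 4(p - 4)(p + 1)(p + 3) vanishes at p ∈ {-3, -1, 4}; B'(q) = 4q + 8 vanishes at q ∈ {-2}.
Local minima of A (where A''>0): A(-3)=-9, A(4)=-352. Local minima of B: B(-2)=-8.
So the global minimum of U is A(4) + B(-2) − 5 = -352 − 8 − 5 = -365, attained at (4, -2).

(4, -2)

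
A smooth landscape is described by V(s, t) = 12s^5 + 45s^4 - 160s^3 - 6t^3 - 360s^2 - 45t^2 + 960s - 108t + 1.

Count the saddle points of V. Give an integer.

4

V separates as a function of s plus a function of t, so ∇V=0 decouples.
∂V/∂s = 60(s - 2)(s - 1)(s + 2)(s + 4) = 0 at s ∈ {-4, -2, 1, 2}; ∂V/∂t = -18(t + 2)(t + 3) = 0 at t ∈ {-3, -2}.
The Hessian is diagonal: diag(V_ss, V_tt). Second derivatives: V_ss(-4)=-3600, V_ss(-2)=1440, V_ss(1)=-900, V_ss(2)=1440; V_tt(-3)=18, V_tt(-2)=-18.
Saddle points occur where the two diagonal entries have opposite signs: (-4, -3), (-2, -2), (1, -3), (2, -2). Count: 4.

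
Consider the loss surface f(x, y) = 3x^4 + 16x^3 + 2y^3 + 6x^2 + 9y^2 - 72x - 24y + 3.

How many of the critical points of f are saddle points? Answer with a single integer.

f separates as a function of x plus a function of y, so ∇f=0 decouples.
∂f/∂x = 12(x - 1)(x + 2)(x + 3) = 0 at x ∈ {-3, -2, 1}; ∂f/∂y = 6(y - 1)(y + 4) = 0 at y ∈ {-4, 1}.
The Hessian is diagonal: diag(f_xx, f_yy). Second derivatives: f_xx(-3)=48, f_xx(-2)=-36, f_xx(1)=144; f_yy(-4)=-30, f_yy(1)=30.
Saddle points occur where the two diagonal entries have opposite signs: (-3, -4), (-2, 1), (1, -4). Count: 3.

3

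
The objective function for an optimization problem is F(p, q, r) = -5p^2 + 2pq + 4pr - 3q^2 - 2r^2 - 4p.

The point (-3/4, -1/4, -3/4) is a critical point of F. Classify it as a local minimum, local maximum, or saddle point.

The Hessian is constant: H = [[-10, 2, 4], [2, -6, 0], [4, 0, -4]].
Leading principal minors: Δ₁ = -10, Δ₂ = 56, Δ₃ = -128.
The minors alternate sign starting negative (−, +, −), so H is negative definite: a local maximum.

local maximum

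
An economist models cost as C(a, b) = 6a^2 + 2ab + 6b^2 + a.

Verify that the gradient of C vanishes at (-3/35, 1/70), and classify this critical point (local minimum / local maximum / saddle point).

local minimum

∇C = (12a + 2b + 1, 2a + 12b); substituting (-3/35, 1/70) gives ∇C = (0, 0), so (-3/35, 1/70) is indeed a critical point.
The Hessian of C is constant: H = [[12, 2], [2, 12]].
det(H) = 12·12 − 2² = 140.
det(H) > 0 and tr(H) = 24 > 0, so H is positive definite and the point is a local minimum.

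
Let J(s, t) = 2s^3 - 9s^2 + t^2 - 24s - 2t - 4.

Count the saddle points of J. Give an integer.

1

J separates as a function of s plus a function of t, so ∇J=0 decouples.
∂J/∂s = 6(s - 4)(s + 1) = 0 at s ∈ {-1, 4}; ∂J/∂t = 2(t - 1) = 0 at t ∈ {1}.
The Hessian is diagonal: diag(J_ss, J_tt). Second derivatives: J_ss(-1)=-30, J_ss(4)=30; J_tt(1)=2.
Saddle points occur where the two diagonal entries have opposite signs: (-1, 1). Count: 1.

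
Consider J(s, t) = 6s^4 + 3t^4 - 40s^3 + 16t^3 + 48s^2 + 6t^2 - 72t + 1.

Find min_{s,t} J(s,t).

-302

J(s,t) separates as P(s) + Q(t) + 1, so its minimum is min P + min Q + 1.
P'(s) = 24s(s - 4)(s - 1) vanishes at s ∈ {0, 1, 4}; Q'(t) = 12(t - 1)(t + 2)(t + 3) vanishes at t ∈ {-3, -2, 1}.
Local minima of P (where P''>0): P(0)=0, P(4)=-256. Local minima of Q: Q(-3)=81, Q(1)=-47.
So the global minimum of J is P(4) + Q(1) + 1 = -256 − 47 + 1 = -302, attained at (4, 1).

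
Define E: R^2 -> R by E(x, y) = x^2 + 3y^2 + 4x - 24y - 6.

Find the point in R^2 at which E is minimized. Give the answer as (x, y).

(-2, 4)

E(x,y) separates as P(x) + Q(y) − 6, so its minimum is min P + min Q − 6.
P'(x) = 2x + 4 vanishes at x ∈ {-2}; Q'(y) = 6y - 24 vanishes at y ∈ {4}.
Local minima of P (where P''>0): P(-2)=-4. Local minima of Q: Q(4)=-48.
So the global minimum of E is P(-2) + Q(4) − 6 = -4 − 48 − 6 = -58, attained at (-2, 4).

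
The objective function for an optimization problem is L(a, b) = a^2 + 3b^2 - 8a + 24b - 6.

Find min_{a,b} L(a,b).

L(a,b) separates as P(a) + Q(b) − 6, so its minimum is min P + min Q − 6.
P'(a) = 2a - 8 vanishes at a ∈ {4}; Q'(b) = 6b + 24 vanishes at b ∈ {-4}.
Local minima of P (where P''>0): P(4)=-16. Local minima of Q: Q(-4)=-48.
So the global minimum of L is P(4) + Q(-4) − 6 = -16 − 48 − 6 = -70, attained at (4, -4).

-70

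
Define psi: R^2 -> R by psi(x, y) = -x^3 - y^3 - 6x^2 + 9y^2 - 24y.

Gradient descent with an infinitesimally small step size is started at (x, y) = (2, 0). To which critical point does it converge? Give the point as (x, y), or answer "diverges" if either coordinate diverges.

diverges

psi is separable, so gradient descent decouples: x follows -∂psi/∂x, y follows -∂psi/∂y.
∂psi/∂x = -3x(x + 4); at x=2 this is -36, so x increases.
∂psi/∂y = -3(y - 4)(y - 2); at y=0 this is -24, so y increases.
The x-coordinate has no critical point in that direction and runs off to infinity.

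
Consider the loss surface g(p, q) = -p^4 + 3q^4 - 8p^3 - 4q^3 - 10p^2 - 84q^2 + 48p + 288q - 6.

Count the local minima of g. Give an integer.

g separates as a function of p plus a function of q, so ∇g=0 decouples.
∂g/∂p = -4(p - 1)(p + 3)(p + 4) = 0 at p ∈ {-4, -3, 1}; ∂g/∂q = 12(q - 3)(q - 2)(q + 4) = 0 at q ∈ {-4, 2, 3}.
The Hessian is diagonal: diag(g_pp, g_qq). Second derivatives: g_pp(-4)=-20, g_pp(-3)=16, g_pp(1)=-80; g_qq(-4)=504, g_qq(2)=-72, g_qq(3)=84.
Local minima occur where both diagonal entries positive: (-3, -4), (-3, 3). Count: 2.

2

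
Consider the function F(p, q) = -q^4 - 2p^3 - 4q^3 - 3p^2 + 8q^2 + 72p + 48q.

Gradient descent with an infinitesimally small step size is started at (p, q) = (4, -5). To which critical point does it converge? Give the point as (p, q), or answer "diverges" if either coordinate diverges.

diverges

F is separable, so gradient descent decouples: p follows -∂F/∂p, q follows -∂F/∂q.
∂F/∂p = -6(p - 3)(p + 4); at p=4 this is -48, so p increases.
∂F/∂q = -4(q - 2)(q + 2)(q + 3); at q=-5 this is 168, so q decreases.
The p-coordinate has no critical point in that direction and runs off to infinity.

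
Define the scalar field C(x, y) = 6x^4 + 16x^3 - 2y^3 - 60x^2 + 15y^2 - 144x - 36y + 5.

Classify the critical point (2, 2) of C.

The mixed partial ∂²C/∂x∂y is 0, so the Hessian at any point is diag(C_xx, C_yy) = diag(24(3x^2 + 4x - 5), 6(-2y + 5)).
At (2, 2): H = diag(360, 6).
Both eigenvalues are positive, so H is positive definite: a local minimum.

local minimum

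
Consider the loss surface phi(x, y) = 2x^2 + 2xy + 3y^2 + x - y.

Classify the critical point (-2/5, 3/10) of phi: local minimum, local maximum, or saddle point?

The Hessian of phi is constant: H = [[4, 2], [2, 6]].
det(H) = 4·6 − 2² = 20.
det(H) > 0 and tr(H) = 10 > 0, so H is positive definite and the point is a local minimum.

local minimum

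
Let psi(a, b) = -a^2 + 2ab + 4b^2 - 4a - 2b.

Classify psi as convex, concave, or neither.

neither

psi is quadratic, so its Hessian is the constant matrix H = [[-2, 2], [2, 8]].
det(H) = -20, tr(H) = 6.
det(H) < 0, so H is indefinite: neither convex nor concave.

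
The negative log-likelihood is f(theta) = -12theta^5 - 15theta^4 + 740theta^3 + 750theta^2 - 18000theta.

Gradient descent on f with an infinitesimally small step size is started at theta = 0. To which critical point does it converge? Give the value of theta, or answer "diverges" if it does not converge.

f'(theta) = -60(theta - 5)(theta - 3)(theta + 4)(theta + 5), so f'(0) = -18000.
Gradient descent moves in the -f' direction, i.e. theta is increasing.
The nearest critical point in that direction is theta = 3, where f'' = 6720 > 0 (a local minimum). The iterate converges there.

3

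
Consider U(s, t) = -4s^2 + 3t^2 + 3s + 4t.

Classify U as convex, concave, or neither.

U is quadratic, so its Hessian is the constant matrix H = [[-8, 0], [0, 6]].
det(H) = -48, tr(H) = -2.
det(H) < 0, so H is indefinite: neither convex nor concave.

neither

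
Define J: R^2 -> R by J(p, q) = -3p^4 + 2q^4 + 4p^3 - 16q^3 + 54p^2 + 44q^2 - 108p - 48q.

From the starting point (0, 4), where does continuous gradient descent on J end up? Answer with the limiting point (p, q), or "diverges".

(1, 3)

J is separable, so gradient descent decouples: p follows -∂J/∂p, q follows -∂J/∂q.
∂J/∂p = -12(p - 3)(p - 1)(p + 3); at p=0 this is -108, so p increases.
∂J/∂q = 8(q - 3)(q - 2)(q - 1); at q=4 this is 48, so q decreases.
p converges to its nearest critical value 1 (a local min of the p-part); q converges to 3. The iterate converges to (1, 3).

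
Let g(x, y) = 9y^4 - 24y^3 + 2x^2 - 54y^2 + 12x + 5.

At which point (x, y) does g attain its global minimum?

g(x,y) separates as P(x) + Q(y) + 5, so its minimum is min P + min Q + 5.
P'(x) = 4x + 12 vanishes at x ∈ {-3}; Q'(y) = 36y(y - 3)(y + 1) vanishes at y ∈ {-1, 0, 3}.
Local minima of P (where P''>0): P(-3)=-18. Local minima of Q: Q(-1)=-21, Q(3)=-405.
So the global minimum of g is P(-3) + Q(3) + 5 = -18 − 405 + 5 = -418, attained at (-3, 3).

(-3, 3)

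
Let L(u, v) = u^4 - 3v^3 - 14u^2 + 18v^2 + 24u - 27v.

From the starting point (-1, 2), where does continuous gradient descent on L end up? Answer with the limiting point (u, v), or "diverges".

(-3, 1)

L is separable, so gradient descent decouples: u follows -∂L/∂u, v follows -∂L/∂v.
∂L/∂u = 4(u - 2)(u - 1)(u + 3); at u=-1 this is 48, so u decreases.
∂L/∂v = -9(v - 3)(v - 1); at v=2 this is 9, so v decreases.
u converges to its nearest critical value -3 (a local min of the u-part); v converges to 1. The iterate converges to (-3, 1).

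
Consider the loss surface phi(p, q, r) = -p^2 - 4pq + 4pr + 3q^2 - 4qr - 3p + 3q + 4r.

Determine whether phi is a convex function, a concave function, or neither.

phi is quadratic, so its Hessian is the constant matrix H = [[-2, -4, 4], [-4, 6, -4], [4, -4, 0]].
Leading principal minors: -2, -28, 64.
Neither pattern holds ⇒ H is indefinite ⇒ neither convex nor concave.

neither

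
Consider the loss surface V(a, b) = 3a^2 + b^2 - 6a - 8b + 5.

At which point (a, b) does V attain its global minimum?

V(a,b) separates as P(a) + Q(b) + 5, so its minimum is min P + min Q + 5.
P'(a) = 6a - 6 vanishes at a ∈ {1}; Q'(b) = 2b - 8 vanishes at b ∈ {4}.
Local minima of P (where P''>0): P(1)=-3. Local minima of Q: Q(4)=-16.
So the global minimum of V is P(1) + Q(4) + 5 = -3 − 16 + 5 = -14, attained at (1, 4).

(1, 4)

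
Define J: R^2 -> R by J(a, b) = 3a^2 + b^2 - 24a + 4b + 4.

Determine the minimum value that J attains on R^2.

-48

J(a,b) separates as P(a) + Q(b) + 4, so its minimum is min P + min Q + 4.
P'(a) = 6a - 24 vanishes at a ∈ {4}; Q'(b) = 2b + 4 vanishes at b ∈ {-2}.
Local minima of P (where P''>0): P(4)=-48. Local minima of Q: Q(-2)=-4.
So the global minimum of J is P(4) + Q(-2) + 4 = -48 − 4 + 4 = -48, attained at (4, -2).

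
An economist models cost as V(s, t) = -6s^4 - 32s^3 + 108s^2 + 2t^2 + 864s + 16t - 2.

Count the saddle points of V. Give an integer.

V separates as a function of s plus a function of t, so ∇V=0 decouples.
∂V/∂s = -24(s - 3)(s + 3)(s + 4) = 0 at s ∈ {-4, -3, 3}; ∂V/∂t = 4(t + 4) = 0 at t ∈ {-4}.
The Hessian is diagonal: diag(V_ss, V_tt). Second derivatives: V_ss(-4)=-168, V_ss(-3)=144, V_ss(3)=-1008; V_tt(-4)=4.
Saddle points occur where the two diagonal entries have opposite signs: (-4, -4), (3, -4). Count: 2.

2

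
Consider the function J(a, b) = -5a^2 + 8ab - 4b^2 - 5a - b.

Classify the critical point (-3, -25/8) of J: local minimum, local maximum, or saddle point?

local maximum

The Hessian of J is constant: H = [[-10, 8], [8, -8]].
det(H) = (-10)·(-8) − 8² = 16.
det(H) > 0 and tr(H) = -18 < 0, so H is negative definite and the point is a local maximum.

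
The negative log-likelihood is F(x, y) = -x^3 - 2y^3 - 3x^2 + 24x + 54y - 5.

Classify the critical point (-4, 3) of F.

The mixed partial ∂²F/∂x∂y is 0, so the Hessian at any point is diag(F_xx, F_yy) = diag(-6(x + 1), -12y).
At (-4, 3): H = diag(18, -36).
The eigenvalues have opposite signs, so H is indefinite: a saddle point.

saddle point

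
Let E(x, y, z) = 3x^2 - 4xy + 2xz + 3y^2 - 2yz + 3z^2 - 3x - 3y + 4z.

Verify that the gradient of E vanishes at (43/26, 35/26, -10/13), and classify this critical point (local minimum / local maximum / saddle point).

local minimum

∇E = (6x - 4y + 2z - 3, -4x + 6y - 2z - 3, 2x - 2y + 6z + 4); substituting (43/26, 35/26, -10/13) gives ∇E = (0, 0, 0), so (43/26, 35/26, -10/13) is indeed a critical point.
The Hessian is constant: H = [[6, -4, 2], [-4, 6, -2], [2, -2, 6]].
Leading principal minors: Δ₁ = 6, Δ₂ = 20, Δ₃ = 104.
All leading minors are positive, so H is positive definite: a local minimum.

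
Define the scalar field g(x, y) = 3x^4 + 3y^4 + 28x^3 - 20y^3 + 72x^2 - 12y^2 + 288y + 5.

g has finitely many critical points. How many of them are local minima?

g separates as a function of x plus a function of y, so ∇g=0 decouples.
∂g/∂x = 12x(x + 3)(x + 4) = 0 at x ∈ {-4, -3, 0}; ∂g/∂y = 12(y - 4)(y - 3)(y + 2) = 0 at y ∈ {-2, 3, 4}.
The Hessian is diagonal: diag(g_xx, g_yy). Second derivatives: g_xx(-4)=48, g_xx(-3)=-36, g_xx(0)=144; g_yy(-2)=360, g_yy(3)=-60, g_yy(4)=72.
Local minima occur where both diagonal entries positive: (-4, -2), (-4, 4), (0, -2), (0, 4). Count: 4.

4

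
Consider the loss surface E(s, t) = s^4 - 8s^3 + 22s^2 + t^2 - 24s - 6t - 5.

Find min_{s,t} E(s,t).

E(s,t) separates as P(s) + Q(t) − 5, so its minimum is min P + min Q − 5.
P'(s) = 4(s - 3)(s - 2)(s - 1) vanishes at s ∈ {1, 2, 3}; Q'(t) = 2(t - 3) vanishes at t ∈ {3}.
Local minima of P (where P''>0): P(1)=-9, P(3)=-9. Local minima of Q: Q(3)=-9.
So the global minimum of E is P(1) + Q(3) − 5 = -9 − 9 − 5 = -23, attained at (1, 3).

-23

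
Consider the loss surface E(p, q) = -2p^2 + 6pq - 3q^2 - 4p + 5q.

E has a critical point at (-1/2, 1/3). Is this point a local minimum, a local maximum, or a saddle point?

The Hessian of E is constant: H = [[-4, 6], [6, -6]].
det(H) = (-4)·(-6) − 6² = -12.
Since det(H) < 0, H is indefinite and the critical point is a saddle point.

saddle point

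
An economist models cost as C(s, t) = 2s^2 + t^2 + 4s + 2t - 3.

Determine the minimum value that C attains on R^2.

-6

C(s,t) separates as P(s) + Q(t) − 3, so its minimum is min P + min Q − 3.
P'(s) = 4s + 4 vanishes at s ∈ {-1}; Q'(t) = 2(t + 1) vanishes at t ∈ {-1}.
Local minima of P (where P''>0): P(-1)=-2. Local minima of Q: Q(-1)=-1.
So the global minimum of C is P(-1) + Q(-1) − 3 = -2 − 1 − 3 = -6, attained at (-1, -1).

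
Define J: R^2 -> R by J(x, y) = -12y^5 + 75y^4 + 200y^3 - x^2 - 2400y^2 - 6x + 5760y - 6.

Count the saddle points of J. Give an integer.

2

J separates as a function of x plus a function of y, so ∇J=0 decouples.
∂J/∂x = -2(x + 3) = 0 at x ∈ {-3}; ∂J/∂y = -60(y - 4)(y - 3)(y - 2)(y + 4) = 0 at y ∈ {-4, 2, 3, 4}.
The Hessian is diagonal: diag(J_xx, J_yy). Second derivatives: J_xx(-3)=-2; J_yy(-4)=20160, J_yy(2)=-720, J_yy(3)=420, J_yy(4)=-960.
Saddle points occur where the two diagonal entries have opposite signs: (-3, -4), (-3, 3). Count: 2.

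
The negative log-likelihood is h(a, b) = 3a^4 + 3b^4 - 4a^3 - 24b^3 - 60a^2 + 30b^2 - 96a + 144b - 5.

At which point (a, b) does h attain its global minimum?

h(a,b) separates as P(a) + Q(b) − 5, so its minimum is min P + min Q − 5.
P'(a) = 12(a - 4)(a + 1)(a + 2) vanishes at a ∈ {-2, -1, 4}; Q'(b) = 12(b - 4)(b - 3)(b + 1) vanishes at b ∈ {-1, 3, 4}.
Local minima of P (where P''>0): P(-2)=32, P(4)=-832. Local minima of Q: Q(-1)=-87, Q(4)=288.
So the global minimum of h is P(4) + Q(-1) − 5 = -832 − 87 − 5 = -924, attained at (4, -1).

(4, -1)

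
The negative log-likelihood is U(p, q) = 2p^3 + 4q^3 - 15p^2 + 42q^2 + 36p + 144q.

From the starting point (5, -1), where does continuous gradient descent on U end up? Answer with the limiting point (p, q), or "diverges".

(3, -3)

U is separable, so gradient descent decouples: p follows -∂U/∂p, q follows -∂U/∂q.
∂U/∂p = 6(p - 3)(p - 2); at p=5 this is 36, so p decreases.
∂U/∂q = 12(q + 3)(q + 4); at q=-1 this is 72, so q decreases.
p converges to its nearest critical value 3 (a local min of the p-part); q converges to -3. The iterate converges to (3, -3).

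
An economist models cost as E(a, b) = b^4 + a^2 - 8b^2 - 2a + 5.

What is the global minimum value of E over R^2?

-12

E(a,b) separates as P(a) + Q(b) + 5, so its minimum is min P + min Q + 5.
P'(a) = 2a - 2 vanishes at a ∈ {1}; Q'(b) = 4b(b - 2)(b + 2) vanishes at b ∈ {-2, 0, 2}.
Local minima of P (where P''>0): P(1)=-1. Local minima of Q: Q(-2)=-16, Q(2)=-16.
So the global minimum of E is P(1) + Q(-2) + 5 = -1 − 16 + 5 = -12, attained at (1, -2).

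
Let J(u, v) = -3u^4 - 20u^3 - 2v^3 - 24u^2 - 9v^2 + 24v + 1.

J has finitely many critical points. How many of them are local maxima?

J separates as a function of u plus a function of v, so ∇J=0 decouples.
∂J/∂u = -12u(u + 1)(u + 4) = 0 at u ∈ {-4, -1, 0}; ∂J/∂v = -6(v - 1)(v + 4) = 0 at v ∈ {-4, 1}.
The Hessian is diagonal: diag(J_uu, J_vv). Second derivatives: J_uu(-4)=-144, J_uu(-1)=36, J_uu(0)=-48; J_vv(-4)=30, J_vv(1)=-30.
Local maxima occur where both diagonal entries negative: (-4, 1), (0, 1). Count: 2.

2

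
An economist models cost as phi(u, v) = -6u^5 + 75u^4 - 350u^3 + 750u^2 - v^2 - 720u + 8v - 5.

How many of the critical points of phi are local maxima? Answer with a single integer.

2

phi separates as a function of u plus a function of v, so ∇phi=0 decouples.
∂phi/∂u = -30(u - 4)(u - 3)(u - 2)(u - 1) = 0 at u ∈ {1, 2, 3, 4}; ∂phi/∂v = -2(v - 4) = 0 at v ∈ {4}.
The Hessian is diagonal: diag(phi_uu, phi_vv). Second derivatives: phi_uu(1)=180, phi_uu(2)=-60, phi_uu(3)=60, phi_uu(4)=-180; phi_vv(4)=-2.
Local maxima occur where both diagonal entries negative: (2, 4), (4, 4). Count: 2.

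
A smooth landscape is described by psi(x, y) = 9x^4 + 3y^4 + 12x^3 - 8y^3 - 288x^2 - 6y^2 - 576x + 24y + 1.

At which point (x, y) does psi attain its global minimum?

(4, -1)

psi(x,y) separates as P(x) + Q(y) + 1, so its minimum is min P + min Q + 1.
P'(x) = 36(x - 4)(x + 1)(x + 4) vanishes at x ∈ {-4, -1, 4}; Q'(y) = 12(y - 2)(y - 1)(y + 1) vanishes at y ∈ {-1, 1, 2}.
Local minima of P (where P''>0): P(-4)=-768, P(4)=-3840. Local minima of Q: Q(-1)=-19, Q(2)=8.
So the global minimum of psi is P(4) + Q(-1) + 1 = -3840 − 19 + 1 = -3858, attained at (4, -1).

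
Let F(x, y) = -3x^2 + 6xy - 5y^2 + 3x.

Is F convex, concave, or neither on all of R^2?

F is quadratic, so its Hessian is the constant matrix H = [[-6, 6], [6, -10]].
det(H) = 24, tr(H) = -16.
det(H) > 0 and tr(H) < 0, so H is negative definite everywhere: concave.

concave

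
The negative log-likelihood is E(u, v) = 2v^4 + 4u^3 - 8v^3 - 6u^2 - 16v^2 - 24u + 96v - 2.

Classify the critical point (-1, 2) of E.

The mixed partial ∂²E/∂u∂v is 0, so the Hessian at any point is diag(E_uu, E_vv) = diag(12(2u - 1), 8(3v^2 - 6v - 4)).
At (-1, 2): H = diag(-36, -32).
Both eigenvalues are negative, so H is negative definite: a local maximum.

local maximum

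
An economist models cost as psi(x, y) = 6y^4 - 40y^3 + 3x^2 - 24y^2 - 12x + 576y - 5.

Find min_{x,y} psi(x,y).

psi(x,y) separates as P(x) + Q(y) − 5, so its minimum is min P + min Q − 5.
P'(x) = 6x - 12 vanishes at x ∈ {2}; Q'(y) = 24(y - 4)(y - 3)(y + 2) vanishes at y ∈ {-2, 3, 4}.
Local minima of P (where P''>0): P(2)=-12. Local minima of Q: Q(-2)=-832, Q(4)=896.
So the global minimum of psi is P(2) + Q(-2) − 5 = -12 − 832 − 5 = -849, attained at (2, -2).

-849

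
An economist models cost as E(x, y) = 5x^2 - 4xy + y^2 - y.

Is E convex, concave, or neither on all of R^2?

E is quadratic, so its Hessian is the constant matrix H = [[10, -4], [-4, 2]].
det(H) = 4, tr(H) = 12.
det(H) > 0 and tr(H) > 0, so H is positive definite everywhere: convex.

convex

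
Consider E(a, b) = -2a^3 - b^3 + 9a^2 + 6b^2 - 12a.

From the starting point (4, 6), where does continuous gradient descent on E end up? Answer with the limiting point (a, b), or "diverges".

diverges

E is separable, so gradient descent decouples: a follows -∂E/∂a, b follows -∂E/∂b.
∂E/∂a = -6(a - 2)(a - 1); at a=4 this is -36, so a increases.
∂E/∂b = -3b(b - 4); at b=6 this is -36, so b increases.
The a-coordinate has no critical point in that direction and runs off to infinity.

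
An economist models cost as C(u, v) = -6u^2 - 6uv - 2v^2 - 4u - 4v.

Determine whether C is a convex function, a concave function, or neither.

C is quadratic, so its Hessian is the constant matrix H = [[-12, -6], [-6, -4]].
det(H) = 12, tr(H) = -16.
det(H) > 0 and tr(H) < 0, so H is negative definite everywhere: concave.

concave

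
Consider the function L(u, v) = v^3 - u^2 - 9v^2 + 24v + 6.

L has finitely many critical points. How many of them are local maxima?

1

L separates as a function of u plus a function of v, so ∇L=0 decouples.
∂L/∂u = -2u = 0 at u ∈ {0}; ∂L/∂v = 3(v - 4)(v - 2) = 0 at v ∈ {2, 4}.
The Hessian is diagonal: diag(L_uu, L_vv). Second derivatives: L_uu(0)=-2; L_vv(2)=-6, L_vv(4)=6.
Local maxima occur where both diagonal entries negative: (0, 2). Count: 1.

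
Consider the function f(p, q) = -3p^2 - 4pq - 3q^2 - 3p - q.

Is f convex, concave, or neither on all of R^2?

f is quadratic, so its Hessian is the constant matrix H = [[-6, -4], [-4, -6]].
det(H) = 20, tr(H) = -12.
det(H) > 0 and tr(H) < 0, so H is negative definite everywhere: concave.

concave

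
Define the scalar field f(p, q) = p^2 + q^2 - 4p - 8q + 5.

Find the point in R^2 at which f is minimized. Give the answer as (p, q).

(2, 4)

f(p,q) separates as A(p) + B(q) + 5, so its minimum is min A + min B + 5.
A'(p) = 2p - 4 vanishes at p ∈ {2}; B'(q) = 2q - 8 vanishes at q ∈ {4}.
Local minima of A (where A''>0): A(2)=-4. Local minima of B: B(4)=-16.
So the global minimum of f is A(2) + B(4) + 5 = -4 − 16 + 5 = -15, attained at (2, 4).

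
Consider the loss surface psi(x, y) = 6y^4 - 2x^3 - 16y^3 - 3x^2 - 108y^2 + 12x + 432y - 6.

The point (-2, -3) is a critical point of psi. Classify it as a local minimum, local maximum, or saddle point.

local minimum

The mixed partial ∂²psi/∂x∂y is 0, so the Hessian at any point is diag(psi_xx, psi_yy) = diag(-6(2x + 1), 24(3y^2 - 4y - 9)).
At (-2, -3): H = diag(18, 720).
Both eigenvalues are positive, so H is positive definite: a local minimum.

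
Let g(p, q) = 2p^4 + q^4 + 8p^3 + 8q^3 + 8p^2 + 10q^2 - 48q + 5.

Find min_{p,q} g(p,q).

g(p,q) separates as A(p) + B(q) + 5, so its minimum is min A + min B + 5.
A'(p) = 8p(p + 1)(p + 2) vanishes at p ∈ {-2, -1, 0}; B'(q) = 4(q - 1)(q + 3)(q + 4) vanishes at q ∈ {-4, -3, 1}.
Local minima of A (where A''>0): A(-2)=0, A(0)=0. Local minima of B: B(-4)=96, B(1)=-29.
So the global minimum of g is A(-2) + B(1) + 5 = 0 − 29 + 5 = -24, attained at (-2, 1).

-24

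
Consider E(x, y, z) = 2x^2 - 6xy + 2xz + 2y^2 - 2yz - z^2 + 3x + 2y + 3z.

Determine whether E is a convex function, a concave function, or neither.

neither

E is quadratic, so its Hessian is the constant matrix H = [[4, -6, 2], [-6, 4, -2], [2, -2, -2]].
Leading principal minors: 4, -20, 56.
Neither pattern holds ⇒ H is indefinite ⇒ neither convex nor concave.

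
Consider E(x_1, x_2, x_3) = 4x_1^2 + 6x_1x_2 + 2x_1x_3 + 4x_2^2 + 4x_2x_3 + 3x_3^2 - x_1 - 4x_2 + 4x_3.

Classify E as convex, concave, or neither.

E is quadratic, so its Hessian is the constant matrix H = [[8, 6, 2], [6, 8, 4], [2, 4, 6]].
Leading principal minors: 8, 28, 104.
All positive ⇒ H ≻ 0 ⇒ convex.

convex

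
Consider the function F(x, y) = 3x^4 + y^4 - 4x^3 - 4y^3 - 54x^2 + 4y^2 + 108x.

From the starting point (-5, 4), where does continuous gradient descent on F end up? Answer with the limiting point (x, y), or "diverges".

F is separable, so gradient descent decouples: x follows -∂F/∂x, y follows -∂F/∂y.
∂F/∂x = 12(x - 3)(x - 1)(x + 3); at x=-5 this is -1152, so x increases.
∂F/∂y = 4y(y - 2)(y - 1); at y=4 this is 96, so y decreases.
x converges to its nearest critical value -3 (a local min of the x-part); y converges to 2. The iterate converges to (-3, 2).

(-3, 2)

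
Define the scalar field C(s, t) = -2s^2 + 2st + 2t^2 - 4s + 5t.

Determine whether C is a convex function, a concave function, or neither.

C is quadratic, so its Hessian is the constant matrix H = [[-4, 2], [2, 4]].
det(H) = -20, tr(H) = 0.
det(H) < 0, so H is indefinite: neither convex nor concave.

neither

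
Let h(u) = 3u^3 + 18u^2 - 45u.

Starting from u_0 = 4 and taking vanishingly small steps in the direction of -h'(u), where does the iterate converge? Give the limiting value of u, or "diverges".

1

h'(u) = 9(u - 1)(u + 5), so h'(4) = 243.
Gradient descent moves in the -h' direction, i.e. u is decreasing.
The nearest critical point in that direction is u = 1, where h'' = 54 > 0 (a local minimum). The iterate converges there.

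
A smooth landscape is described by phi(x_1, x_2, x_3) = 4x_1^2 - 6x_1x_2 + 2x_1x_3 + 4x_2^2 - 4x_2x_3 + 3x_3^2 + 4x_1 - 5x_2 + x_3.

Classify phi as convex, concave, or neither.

phi is quadratic, so its Hessian is the constant matrix H = [[8, -6, 2], [-6, 8, -4], [2, -4, 6]].
Leading principal minors: 8, 28, 104.
All positive ⇒ H ≻ 0 ⇒ convex.

convex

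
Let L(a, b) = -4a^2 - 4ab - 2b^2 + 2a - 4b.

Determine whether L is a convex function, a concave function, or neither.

concave

L is quadratic, so its Hessian is the constant matrix H = [[-8, -4], [-4, -4]].
det(H) = 16, tr(H) = -12.
det(H) > 0 and tr(H) < 0, so H is negative definite everywhere: concave.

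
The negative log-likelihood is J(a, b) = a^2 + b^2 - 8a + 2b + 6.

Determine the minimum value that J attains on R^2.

-11

J(a,b) separates as P(a) + Q(b) + 6, so its minimum is min P + min Q + 6.
P'(a) = 2a - 8 vanishes at a ∈ {4}; Q'(b) = 2b + 2 vanishes at b ∈ {-1}.
Local minima of P (where P''>0): P(4)=-16. Local minima of Q: Q(-1)=-1.
So the global minimum of J is P(4) + Q(-1) + 6 = -16 − 1 + 6 = -11, attained at (4, -1).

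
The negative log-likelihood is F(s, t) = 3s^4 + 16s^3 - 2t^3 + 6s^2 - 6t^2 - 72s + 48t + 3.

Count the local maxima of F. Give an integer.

1

F separates as a function of s plus a function of t, so ∇F=0 decouples.
∂F/∂s = 12(s - 1)(s + 2)(s + 3) = 0 at s ∈ {-3, -2, 1}; ∂F/∂t = -6(t - 2)(t + 4) = 0 at t ∈ {-4, 2}.
The Hessian is diagonal: diag(F_ss, F_tt). Second derivatives: F_ss(-3)=48, F_ss(-2)=-36, F_ss(1)=144; F_tt(-4)=36, F_tt(2)=-36.
Local maxima occur where both diagonal entries negative: (-2, 2). Count: 1.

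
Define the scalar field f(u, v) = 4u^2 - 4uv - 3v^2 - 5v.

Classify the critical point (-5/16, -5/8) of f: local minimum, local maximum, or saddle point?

The Hessian of f is constant: H = [[8, -4], [-4, -6]].
det(H) = 8·(-6) − (-4)² = -64.
Since det(H) < 0, H is indefinite and the critical point is a saddle point.

saddle point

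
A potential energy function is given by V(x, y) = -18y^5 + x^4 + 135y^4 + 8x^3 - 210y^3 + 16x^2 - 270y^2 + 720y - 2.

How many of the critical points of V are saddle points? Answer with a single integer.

V separates as a function of x plus a function of y, so ∇V=0 decouples.
∂V/∂x = 4x(x + 2)(x + 4) = 0 at x ∈ {-4, -2, 0}; ∂V/∂y = -90(y - 4)(y - 2)(y - 1)(y + 1) = 0 at y ∈ {-1, 1, 2, 4}.
The Hessian is diagonal: diag(V_xx, V_yy). Second derivatives: V_xx(-4)=32, V_xx(-2)=-16, V_xx(0)=32; V_yy(-1)=2700, V_yy(1)=-540, V_yy(2)=540, V_yy(4)=-2700.
Saddle points occur where the two diagonal entries have opposite signs: (-4, 1), (-4, 4), (-2, -1), (-2, 2), (0, 1), (0, 4). Count: 6.

6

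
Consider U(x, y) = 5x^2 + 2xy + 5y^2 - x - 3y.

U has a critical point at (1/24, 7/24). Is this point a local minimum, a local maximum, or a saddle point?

local minimum

The Hessian of U is constant: H = [[10, 2], [2, 10]].
det(H) = 10·10 − 2² = 96.
det(H) > 0 and tr(H) = 20 > 0, so H is positive definite and the point is a local minimum.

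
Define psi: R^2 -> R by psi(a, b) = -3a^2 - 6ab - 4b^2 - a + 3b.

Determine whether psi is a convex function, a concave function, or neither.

concave

psi is quadratic, so its Hessian is the constant matrix H = [[-6, -6], [-6, -8]].
det(H) = 12, tr(H) = -14.
det(H) > 0 and tr(H) < 0, so H is negative definite everywhere: concave.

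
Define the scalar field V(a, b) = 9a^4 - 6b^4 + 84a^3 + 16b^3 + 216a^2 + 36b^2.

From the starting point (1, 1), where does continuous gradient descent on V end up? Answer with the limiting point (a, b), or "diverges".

V is separable, so gradient descent decouples: a follows -∂V/∂a, b follows -∂V/∂b.
∂V/∂a = 36a(a + 3)(a + 4); at a=1 this is 720, so a decreases.
∂V/∂b = -24b(b - 3)(b + 1); at b=1 this is 96, so b decreases.
a converges to its nearest critical value 0 (a local min of the a-part); b converges to 0. The iterate converges to (0, 0).

(0, 0)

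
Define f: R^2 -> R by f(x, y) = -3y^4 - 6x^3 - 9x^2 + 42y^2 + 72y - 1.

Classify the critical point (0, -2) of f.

The mixed partial ∂²f/∂x∂y is 0, so the Hessian at any point is diag(f_xx, f_yy) = diag(-18(2x + 1), 12(-3y^2 + 7)).
At (0, -2): H = diag(-18, -60).
Both eigenvalues are negative, so H is negative definite: a local maximum.

local maximum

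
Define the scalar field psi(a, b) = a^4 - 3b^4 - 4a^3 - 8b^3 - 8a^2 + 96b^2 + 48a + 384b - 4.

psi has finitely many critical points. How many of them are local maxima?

psi separates as a function of a plus a function of b, so ∇psi=0 decouples.
∂psi/∂a = 4(a - 3)(a - 2)(a + 2) = 0 at a ∈ {-2, 2, 3}; ∂psi/∂b = -12(b - 4)(b + 2)(b + 4) = 0 at b ∈ {-4, -2, 4}.
The Hessian is diagonal: diag(psi_aa, psi_bb). Second derivatives: psi_aa(-2)=80, psi_aa(2)=-16, psi_aa(3)=20; psi_bb(-4)=-192, psi_bb(-2)=144, psi_bb(4)=-576.
Local maxima occur where both diagonal entries negative: (2, -4), (2, 4). Count: 2.

2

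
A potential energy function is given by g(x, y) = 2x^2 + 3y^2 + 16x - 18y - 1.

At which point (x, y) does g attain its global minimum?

(-4, 3)

g(x,y) separates as P(x) + Q(y) − 1, so its minimum is min P + min Q − 1.
P'(x) = 4x + 16 vanishes at x ∈ {-4}; Q'(y) = 6y - 18 vanishes at y ∈ {3}.
Local minima of P (where P''>0): P(-4)=-32. Local minima of Q: Q(3)=-27.
So the global minimum of g is P(-4) + Q(3) − 1 = -32 − 27 − 1 = -60, attained at (-4, 3).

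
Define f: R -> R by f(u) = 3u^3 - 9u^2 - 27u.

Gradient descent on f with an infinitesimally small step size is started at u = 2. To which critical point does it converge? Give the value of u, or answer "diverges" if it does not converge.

3

f'(u) = 9(u - 3)(u + 1), so f'(2) = -27.
Gradient descent moves in the -f' direction, i.e. u is increasing.
The nearest critical point in that direction is u = 3, where f'' = 36 > 0 (a local minimum). The iterate converges there.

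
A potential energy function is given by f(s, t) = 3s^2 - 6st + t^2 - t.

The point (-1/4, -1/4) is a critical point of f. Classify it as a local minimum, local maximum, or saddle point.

The Hessian of f is constant: H = [[6, -6], [-6, 2]].
det(H) = 6·2 − (-6)² = -24.
Since det(H) < 0, H is indefinite and the critical point is a saddle point.

saddle point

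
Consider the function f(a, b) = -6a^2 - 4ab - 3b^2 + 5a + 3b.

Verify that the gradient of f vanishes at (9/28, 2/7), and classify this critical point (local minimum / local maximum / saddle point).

local maximum

∇f = (-12a - 4b + 5, -4a - 6b + 3); substituting (9/28, 2/7) gives ∇f = (0, 0), so (9/28, 2/7) is indeed a critical point.
The Hessian of f is constant: H = [[-12, -4], [-4, -6]].
det(H) = (-12)·(-6) − (-4)² = 56.
det(H) > 0 and tr(H) = -18 < 0, so H is negative definite and the point is a local maximum.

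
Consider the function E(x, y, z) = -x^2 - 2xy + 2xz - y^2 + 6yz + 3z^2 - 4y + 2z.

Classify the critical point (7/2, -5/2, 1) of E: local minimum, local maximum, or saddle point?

saddle point

The Hessian is constant: H = [[-2, -2, 2], [-2, -2, 6], [2, 6, 6]].
Leading principal minors: Δ₁ = -2, Δ₂ = 0, Δ₃ = 32.
The minors fit neither the all-positive nor the alternating-sign pattern, so H is indefinite: a saddle point.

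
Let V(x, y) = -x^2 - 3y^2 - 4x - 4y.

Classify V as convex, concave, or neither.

concave

V is quadratic, so its Hessian is the constant matrix H = [[-2, 0], [0, -6]].
det(H) = 12, tr(H) = -8.
det(H) > 0 and tr(H) < 0, so H is negative definite everywhere: concave.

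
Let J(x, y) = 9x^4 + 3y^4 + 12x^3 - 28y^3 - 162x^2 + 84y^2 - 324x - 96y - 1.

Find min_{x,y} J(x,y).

J(x,y) separates as P(x) + Q(y) − 1, so its minimum is min P + min Q − 1.
P'(x) = 36(x - 3)(x + 1)(x + 3) vanishes at x ∈ {-3, -1, 3}; Q'(y) = 12(y - 4)(y - 2)(y - 1) vanishes at y ∈ {1, 2, 4}.
Local minima of P (where P''>0): P(-3)=-81, P(3)=-1377. Local minima of Q: Q(1)=-37, Q(4)=-64.
So the global minimum of J is P(3) + Q(4) − 1 = -1377 − 64 − 1 = -1442, attained at (3, 4).

-1442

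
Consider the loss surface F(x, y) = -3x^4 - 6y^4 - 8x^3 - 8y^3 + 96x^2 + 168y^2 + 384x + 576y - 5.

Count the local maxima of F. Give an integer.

4

F separates as a function of x plus a function of y, so ∇F=0 decouples.
∂F/∂x = -12(x - 4)(x + 2)(x + 4) = 0 at x ∈ {-4, -2, 4}; ∂F/∂y = -24(y - 4)(y + 2)(y + 3) = 0 at y ∈ {-3, -2, 4}.
The Hessian is diagonal: diag(F_xx, F_yy). Second derivatives: F_xx(-4)=-192, F_xx(-2)=144, F_xx(4)=-576; F_yy(-3)=-168, F_yy(-2)=144, F_yy(4)=-1008.
Local maxima occur where both diagonal entries negative: (-4, -3), (-4, 4), (4, -3), (4, 4). Count: 4.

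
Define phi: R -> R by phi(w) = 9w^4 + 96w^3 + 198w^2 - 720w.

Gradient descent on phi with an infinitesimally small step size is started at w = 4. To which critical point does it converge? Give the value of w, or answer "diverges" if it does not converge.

phi'(w) = 36(w - 1)(w + 4)(w + 5), so phi'(4) = 7776.
Gradient descent moves in the -phi' direction, i.e. w is decreasing.
The nearest critical point in that direction is w = 1, where phi'' = 1080 > 0 (a local minimum). The iterate converges there.

1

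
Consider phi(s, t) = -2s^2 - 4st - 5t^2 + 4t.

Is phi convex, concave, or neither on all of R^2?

concave

phi is quadratic, so its Hessian is the constant matrix H = [[-4, -4], [-4, -10]].
det(H) = 24, tr(H) = -14.
det(H) > 0 and tr(H) < 0, so H is negative definite everywhere: concave.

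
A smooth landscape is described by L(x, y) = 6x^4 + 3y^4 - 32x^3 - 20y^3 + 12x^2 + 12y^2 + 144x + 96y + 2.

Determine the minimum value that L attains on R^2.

L(x,y) separates as P(x) + Q(y) + 2, so its minimum is min P + min Q + 2.
P'(x) = 24(x - 3)(x - 2)(x + 1) vanishes at x ∈ {-1, 2, 3}; Q'(y) = 12(y - 4)(y - 2)(y + 1) vanishes at y ∈ {-1, 2, 4}.
Local minima of P (where P''>0): P(-1)=-94, P(3)=162. Local minima of Q: Q(-1)=-61, Q(4)=64.
So the global minimum of L is P(-1) + Q(-1) + 2 = -94 − 61 + 2 = -153, attained at (-1, -1).

-153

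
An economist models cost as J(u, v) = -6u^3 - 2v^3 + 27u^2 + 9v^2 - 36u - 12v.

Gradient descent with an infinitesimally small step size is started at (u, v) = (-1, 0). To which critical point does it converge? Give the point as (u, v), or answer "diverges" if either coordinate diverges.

(1, 1)

J is separable, so gradient descent decouples: u follows -∂J/∂u, v follows -∂J/∂v.
∂J/∂u = -18(u - 2)(u - 1); at u=-1 this is -108, so u increases.
∂J/∂v = -6(v - 2)(v - 1); at v=0 this is -12, so v increases.
u converges to its nearest critical value 1 (a local min of the u-part); v converges to 1. The iterate converges to (1, 1).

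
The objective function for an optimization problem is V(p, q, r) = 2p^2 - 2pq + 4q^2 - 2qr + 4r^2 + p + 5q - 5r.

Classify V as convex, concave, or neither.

convex

V is quadratic, so its Hessian is the constant matrix H = [[4, -2, 0], [-2, 8, -2], [0, -2, 8]].
Leading principal minors: 4, 28, 208.
All positive ⇒ H ≻ 0 ⇒ convex.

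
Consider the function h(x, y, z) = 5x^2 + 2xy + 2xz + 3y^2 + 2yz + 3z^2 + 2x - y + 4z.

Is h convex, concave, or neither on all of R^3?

convex

h is quadratic, so its Hessian is the constant matrix H = [[10, 2, 2], [2, 6, 2], [2, 2, 6]].
Leading principal minors: 10, 56, 288.
All positive ⇒ H ≻ 0 ⇒ convex.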